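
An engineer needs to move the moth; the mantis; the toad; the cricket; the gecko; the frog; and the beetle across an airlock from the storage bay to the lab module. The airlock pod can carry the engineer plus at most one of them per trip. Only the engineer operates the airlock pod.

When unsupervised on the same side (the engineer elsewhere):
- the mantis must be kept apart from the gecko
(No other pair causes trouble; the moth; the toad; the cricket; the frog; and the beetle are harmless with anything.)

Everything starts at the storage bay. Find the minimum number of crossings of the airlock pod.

Counting alone: the engineer can take at most 1 across per trip to the lab module, so moving all 7 needs at least 7 loaded trips out, with a return between consecutive ones — at least 13 crossings.
The plan below uses exactly 13 crossings, so it is optimal:
1. Engineer goes to the lab module with the mantis.  [the storage bay: the beetle, the cricket, the frog, the gecko, the moth, the toad | the lab module: the mantis]
2. Engineer goes back to the storage bay alone.  [the storage bay: the beetle, the cricket, the frog, the gecko, the moth, the toad | the lab module: the mantis]
3. Engineer goes to the lab module with the moth.  [the storage bay: the beetle, the cricket, the frog, the gecko, the toad | the lab module: the mantis, the moth]
4. Engineer goes back to the storage bay alone.  [the storage bay: the beetle, the cricket, the frog, the gecko, the toad | the lab module: the mantis, the moth]
5. Engineer goes to the lab module with the toad.  [the storage bay: the beetle, the cricket, the frog, the gecko | the lab module: the mantis, the moth, the toad]
6. Engineer goes back to the storage bay alone.  [the storage bay: the beetle, the cricket, the frog, the gecko | the lab module: the mantis, the moth, the toad]
7. Engineer goes to the lab module with the cricket.  [the storage bay: the beetle, the frog, the gecko | the lab module: the cricket, the mantis, the moth, the toad]
8. Engineer goes back to the storage bay alone.  [the storage bay: the beetle, the frog, the gecko | the lab module: the cricket, the mantis, the moth, the toad]
9. Engineer goes to the lab module with the frog.  [the storage bay: the beetle, the gecko | the lab module: the cricket, the frog, the mantis, the moth, the toad]
10. Engineer goes back to the storage bay alone.  [the storage bay: the beetle, the gecko | the lab module: the cricket, the frog, the mantis, the moth, the toad]
11. Engineer goes to the lab module with the beetle.  [the storage bay: the gecko | the lab module: the beetle, the cricket, the frog, the mantis, the moth, the toad]
12. Engineer goes back to the storage bay alone.  [the storage bay: the gecko | the lab module: the beetle, the cricket, the frog, the mantis, the moth, the toad]
13. Engineer goes to the lab module with the gecko.  [the storage bay: — | the lab module: the beetle, the cricket, the frog, the gecko, the mantis, the moth, the toad]

13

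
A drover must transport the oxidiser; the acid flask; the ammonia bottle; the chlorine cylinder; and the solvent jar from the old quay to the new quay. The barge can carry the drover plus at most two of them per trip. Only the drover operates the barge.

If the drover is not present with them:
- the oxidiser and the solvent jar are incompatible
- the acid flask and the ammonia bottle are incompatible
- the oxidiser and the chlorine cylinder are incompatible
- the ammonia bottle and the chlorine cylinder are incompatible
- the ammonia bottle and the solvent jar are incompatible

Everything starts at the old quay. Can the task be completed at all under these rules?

Yes

1. Drover goes to the new quay with the ammonia bottle and the oxidiser.
2. Drover goes back to the old quay alone.
3. Drover goes to the new quay with the acid flask.
4. Drover goes back to the old quay with the ammonia bottle.
5. Drover goes to the new quay with the chlorine cylinder and the solvent jar.
6. Drover goes back to the old quay with the oxidiser.
7. Drover goes to the new quay with the ammonia bottle and the oxidiser.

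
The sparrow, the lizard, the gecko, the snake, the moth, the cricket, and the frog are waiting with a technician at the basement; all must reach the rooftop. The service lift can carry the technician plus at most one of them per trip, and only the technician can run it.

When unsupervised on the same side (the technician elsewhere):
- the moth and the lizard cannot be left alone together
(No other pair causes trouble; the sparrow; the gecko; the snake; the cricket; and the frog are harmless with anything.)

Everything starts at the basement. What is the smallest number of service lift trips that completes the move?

Counting alone: the technician can take at most 1 across per trip to the rooftop, so moving all 7 needs at least 7 loaded trips out, with a return between consecutive ones — at least 13 crossings.
The plan below uses exactly 13 crossings, so it is optimal:
1. Technician goes to the rooftop with the lizard.  [the basement: the cricket, the frog, the gecko, the moth, the snake, the sparrow | the rooftop: the lizard]
2. Technician goes back to the basement alone.  [the basement: the cricket, the frog, the gecko, the moth, the snake, the sparrow | the rooftop: the lizard]
3. Technician goes to the rooftop with the sparrow.  [the basement: the cricket, the frog, the gecko, the moth, the snake | the rooftop: the lizard, the sparrow]
4. Technician goes back to the basement alone.  [the basement: the cricket, the frog, the gecko, the moth, the snake | the rooftop: the lizard, the sparrow]
5. Technician goes to the rooftop with the gecko.  [the basement: the cricket, the frog, the moth, the snake | the rooftop: the gecko, the lizard, the sparrow]
6. Technician goes back to the basement alone.  [the basement: the cricket, the frog, the moth, the snake | the rooftop: the gecko, the lizard, the sparrow]
7. Technician goes to the rooftop with the snake.  [the basement: the cricket, the frog, the moth | the rooftop: the gecko, the lizard, the snake, the sparrow]
8. Technician goes back to the basement alone.  [the basement: the cricket, the frog, the moth | the rooftop: the gecko, the lizard, the snake, the sparrow]
9. Technician goes to the rooftop with the cricket.  [the basement: the frog, the moth | the rooftop: the cricket, the gecko, the lizard, the snake, the sparrow]
10. Technician goes back to the basement alone.  [the basement: the frog, the moth | the rooftop: the cricket, the gecko, the lizard, the snake, the sparrow]
11. Technician goes to the rooftop with the frog.  [the basement: the moth | the rooftop: the cricket, the frog, the gecko, the lizard, the snake, the sparrow]
12. Technician goes back to the basement alone.  [the basement: the moth | the rooftop: the cricket, the frog, the gecko, the lizard, the snake, the sparrow]
13. Technician goes to the rooftop with the moth.  [the basement: — | the rooftop: the cricket, the frog, the gecko, the lizard, the moth, the snake, the sparrow]

13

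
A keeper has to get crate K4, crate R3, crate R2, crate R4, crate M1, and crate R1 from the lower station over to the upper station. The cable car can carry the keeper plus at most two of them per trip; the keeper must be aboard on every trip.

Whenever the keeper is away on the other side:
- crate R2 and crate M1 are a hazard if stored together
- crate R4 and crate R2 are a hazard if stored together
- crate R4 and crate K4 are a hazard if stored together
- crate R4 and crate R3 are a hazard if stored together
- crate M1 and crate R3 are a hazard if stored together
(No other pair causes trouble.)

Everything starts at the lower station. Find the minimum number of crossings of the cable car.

7

Counting alone: the keeper can take at most 2 across per trip to the upper station, so moving all 6 needs at least 3 loaded trips out, with a return between consecutive ones — at least 5 crossings.
The safety rule pushes this higher. Following every safe sequence of crossings, the most of the 6 that can be at the upper station as the cable car arrives there on crossing 5 is 5 — never all 6.
So no plan with fewer than 7 crossings exists, and this one achieves 7:
1. Keeper goes to the upper station with crate M1 and crate R4.  [the lower station: crate K4, crate R1, crate R2, crate R3 | the upper station: crate M1, crate R4]
2. Keeper goes back to the lower station alone.  [the lower station: crate K4, crate R1, crate R2, crate R3 | the upper station: crate M1, crate R4]
3. Keeper goes to the upper station with crate K4 and crate R3.  [the lower station: crate R1, crate R2 | the upper station: crate K4, crate M1, crate R3, crate R4]
4. Keeper goes back to the lower station with crate M1 and crate R4.  [the lower station: crate M1, crate R1, crate R2, crate R4 | the upper station: crate K4, crate R3]
5. Keeper goes to the upper station with crate R1 and crate R2.  [the lower station: crate M1, crate R4 | the upper station: crate K4, crate R1, crate R2, crate R3]
6. Keeper goes back to the lower station alone.  [the lower station: crate M1, crate R4 | the upper station: crate K4, crate R1, crate R2, crate R3]
7. Keeper goes to the upper station with crate M1 and crate R4.  [the lower station: — | the upper station: crate K4, crate M1, crate R1, crate R2, crate R3, crate R4]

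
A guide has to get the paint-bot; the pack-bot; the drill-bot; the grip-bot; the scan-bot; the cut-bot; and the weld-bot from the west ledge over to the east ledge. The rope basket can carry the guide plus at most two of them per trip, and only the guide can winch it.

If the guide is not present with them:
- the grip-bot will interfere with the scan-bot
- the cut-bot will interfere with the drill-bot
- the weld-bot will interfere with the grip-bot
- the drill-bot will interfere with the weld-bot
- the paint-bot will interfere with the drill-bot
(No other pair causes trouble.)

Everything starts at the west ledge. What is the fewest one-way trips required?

Counting alone: the guide can take at most 2 across per trip to the east ledge, so moving all 7 needs at least 4 loaded trips out, with a return between consecutive ones — at least 7 crossings.
The safety rule pushes this higher. Following every safe sequence of crossings, the most of the 7 that can be at the east ledge as the rope basket arrives there on crossing 7 is 6 — never all 7.
So no plan with fewer than 9 crossings exists, and this one achieves 9:
1. Guide goes to the east ledge with the drill-bot and the grip-bot.
2. Guide goes back to the west ledge alone.
3. Guide goes to the east ledge with the paint-bot.
4. Guide goes back to the west ledge with the drill-bot.
5. Guide goes to the east ledge with the cut-bot and the weld-bot.
6. Guide goes back to the west ledge with the grip-bot.
7. Guide goes to the east ledge with the pack-bot and the scan-bot.
8. Guide goes back to the west ledge alone.
9. Guide goes to the east ledge with the drill-bot and the grip-bot.

9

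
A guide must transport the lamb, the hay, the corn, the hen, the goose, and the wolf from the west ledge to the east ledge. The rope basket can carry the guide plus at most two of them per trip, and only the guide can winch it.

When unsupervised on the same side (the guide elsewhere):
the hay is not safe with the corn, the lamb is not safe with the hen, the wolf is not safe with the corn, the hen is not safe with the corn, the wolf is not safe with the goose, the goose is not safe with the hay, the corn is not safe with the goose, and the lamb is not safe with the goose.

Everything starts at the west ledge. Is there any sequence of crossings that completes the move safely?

Whatever the first load, the items left behind include a forbidden pair without the guide. No opening move is safe, so no plan exists.

No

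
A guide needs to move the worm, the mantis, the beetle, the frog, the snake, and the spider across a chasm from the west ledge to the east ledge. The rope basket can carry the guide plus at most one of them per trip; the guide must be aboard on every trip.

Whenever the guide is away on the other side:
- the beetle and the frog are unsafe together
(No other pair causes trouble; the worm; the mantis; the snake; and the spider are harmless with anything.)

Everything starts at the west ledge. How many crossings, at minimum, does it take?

Counting alone: the guide can take at most 1 across per trip to the east ledge, so moving all 6 needs at least 6 loaded trips out, with a return between consecutive ones — at least 11 crossings.
The plan below uses exactly 11 crossings, so it is optimal:
1. Guide goes to the east ledge with the beetle.  [the west ledge: the frog, the mantis, the snake, the spider, the worm | the east ledge: the beetle]
2. Guide goes back to the west ledge alone.  [the west ledge: the frog, the mantis, the snake, the spider, the worm | the east ledge: the beetle]
3. Guide goes to the east ledge with the worm.  [the west ledge: the frog, the mantis, the snake, the spider | the east ledge: the beetle, the worm]
4. Guide goes back to the west ledge alone.  [the west ledge: the frog, the mantis, the snake, the spider | the east ledge: the beetle, the worm]
5. Guide goes to the east ledge with the mantis.  [the west ledge: the frog, the snake, the spider | the east ledge: the beetle, the mantis, the worm]
6. Guide goes back to the west ledge alone.  [the west ledge: the frog, the snake, the spider | the east ledge: the beetle, the mantis, the worm]
7. Guide goes to the east ledge with the snake.  [the west ledge: the frog, the spider | the east ledge: the beetle, the mantis, the snake, the worm]
8. Guide goes back to the west ledge alone.  [the west ledge: the frog, the spider | the east ledge: the beetle, the mantis, the snake, the worm]
9. Guide goes to the east ledge with the spider.  [the west ledge: the frog | the east ledge: the beetle, the mantis, the snake, the spider, the worm]
10. Guide goes back to the west ledge alone.  [the west ledge: the frog | the east ledge: the beetle, the mantis, the snake, the spider, the worm]
11. Guide goes to the east ledge with the frog.  [the west ledge: — | the east ledge: the beetle, the frog, the mantis, the snake, the spider, the worm]

11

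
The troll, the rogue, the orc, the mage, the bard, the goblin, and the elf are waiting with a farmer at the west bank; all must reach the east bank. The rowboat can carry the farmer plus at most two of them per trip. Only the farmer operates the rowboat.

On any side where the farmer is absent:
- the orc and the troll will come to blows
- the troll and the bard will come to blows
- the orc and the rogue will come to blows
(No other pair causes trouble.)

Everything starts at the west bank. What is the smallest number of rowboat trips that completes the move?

7

Counting alone: the farmer can take at most 2 across per trip to the east bank, so moving all 7 needs at least 4 loaded trips out, with a return between consecutive ones — at least 7 crossings.
The plan below uses exactly 7 crossings, so it is optimal:
1. Farmer goes to the east bank with the rogue and the troll.
2. Farmer goes back to the west bank alone.
3. Farmer goes to the east bank with the mage.
4. Farmer goes back to the west bank alone.
5. Farmer goes to the east bank with the elf and the goblin.
6. Farmer goes back to the west bank alone.
7. Farmer goes to the east bank with the bard and the orc.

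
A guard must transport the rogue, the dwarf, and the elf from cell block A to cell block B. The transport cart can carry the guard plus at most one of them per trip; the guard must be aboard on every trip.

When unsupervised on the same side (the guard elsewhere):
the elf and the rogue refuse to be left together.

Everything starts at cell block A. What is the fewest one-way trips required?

Counting alone: the guard can take at most 1 across per trip to cell block B, so moving all 3 needs at least 3 loaded trips out, with a return between consecutive ones — at least 5 crossings.
The plan below uses exactly 5 crossings, so it is optimal:
1. Guard goes to cell block B with the rogue.  [cell block A: the dwarf, the elf | cell block B: the rogue]
2. Guard goes back to cell block A alone.  [cell block A: the dwarf, the elf | cell block B: the rogue]
3. Guard goes to cell block B with the dwarf.  [cell block A: the elf | cell block B: the dwarf, the rogue]
4. Guard goes back to cell block A alone.  [cell block A: the elf | cell block B: the dwarf, the rogue]
5. Guard goes to cell block B with the elf.  [cell block A: — | cell block B: the dwarf, the elf, the rogue]

5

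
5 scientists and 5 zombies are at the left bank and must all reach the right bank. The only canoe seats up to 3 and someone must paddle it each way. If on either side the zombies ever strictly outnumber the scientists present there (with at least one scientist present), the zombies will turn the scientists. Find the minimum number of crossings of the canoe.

11

Counting alone: each trip to the right bank takes at most 3 across and each return brings at least 1 back, so after t trips out (and t−1 returns) at most 3t − (t−1) of the 10 are across; that first reaches 10 at t = 5, so at least 9 crossings are needed.
The safety rule pushes this higher. Following every safe sequence of crossings, the most of the 10 that can be at the right bank as the canoe arrives there on crossing 9 is 9 — never all 10.
So no plan with fewer than 11 crossings exists, and this one achieves 11:
1. 2 zombies → the right bank.  (the left bank: 5S 3Z; the right bank: 0S 2Z)
2. 1 zombie ← the left bank.  (the left bank: 5S 4Z; the right bank: 0S 1Z)
3. 3 zombies → the right bank.  (the left bank: 5S 1Z; the right bank: 0S 4Z)
4. 1 zombie ← the left bank.  (the left bank: 5S 2Z; the right bank: 0S 3Z)
5. 3 scientists → the right bank.  (the left bank: 2S 2Z; the right bank: 3S 3Z)
6. 1 scientist and 1 zombie ← the left bank.  (the left bank: 3S 3Z; the right bank: 2S 2Z)
7. 3 scientists → the right bank.  (the left bank: 0S 3Z; the right bank: 5S 2Z)
8. 1 zombie ← the left bank.  (the left bank: 0S 4Z; the right bank: 5S 1Z)
9. 2 zombies → the right bank.  (the left bank: 0S 2Z; the right bank: 5S 3Z)
10. 1 zombie ← the left bank.  (the left bank: 0S 3Z; the right bank: 5S 2Z)
11. 3 zombies → the right bank.  (the left bank: 0S 0Z; the right bank: 5S 5Z)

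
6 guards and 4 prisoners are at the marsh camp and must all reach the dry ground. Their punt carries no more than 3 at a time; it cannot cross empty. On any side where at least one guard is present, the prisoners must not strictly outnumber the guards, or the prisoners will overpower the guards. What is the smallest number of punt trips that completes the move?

Counting alone: each trip to the dry ground takes at most 3 across and each return brings at least 1 back, so after t trips out (and t−1 returns) at most 3t − (t−1) of the 10 are across; that first reaches 10 at t = 5, so at least 9 crossings are needed.
The plan below uses exactly 9 crossings, so it is optimal:
1. 2 prisoners → the dry ground.  (the marsh camp: 6G 2P; the dry ground: 0G 2P)
2. 1 prisoner ← the marsh camp.  (the marsh camp: 6G 3P; the dry ground: 0G 1P)
3. 3 prisoners → the dry ground.  (the marsh camp: 6G 0P; the dry ground: 0G 4P)
4. 1 prisoner ← the marsh camp.  (the marsh camp: 6G 1P; the dry ground: 0G 3P)
5. 3 guards → the dry ground.  (the marsh camp: 3G 1P; the dry ground: 3G 3P)
6. 1 prisoner ← the marsh camp.  (the marsh camp: 3G 2P; the dry ground: 3G 2P)
7. 1 guard and 2 prisoners → the dry ground.  (the marsh camp: 2G 0P; the dry ground: 4G 4P)
8. 1 prisoner ← the marsh camp.  (the marsh camp: 2G 1P; the dry ground: 4G 3P)
9. 2 guards and 1 prisoner → the dry ground.  (the marsh camp: 0G 0P; the dry ground: 6G 4P)

9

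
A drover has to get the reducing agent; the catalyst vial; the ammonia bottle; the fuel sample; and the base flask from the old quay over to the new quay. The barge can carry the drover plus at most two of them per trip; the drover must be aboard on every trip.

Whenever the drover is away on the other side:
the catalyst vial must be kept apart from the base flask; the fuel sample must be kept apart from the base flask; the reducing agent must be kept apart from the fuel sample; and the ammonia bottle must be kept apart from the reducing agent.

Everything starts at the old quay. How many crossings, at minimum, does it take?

7

Counting alone: the drover can take at most 2 across per trip to the new quay, so moving all 5 needs at least 3 loaded trips out, with a return between consecutive ones — at least 5 crossings.
The safety rule pushes this higher. Following every safe sequence of crossings, the most of the 5 that can be at the new quay as the barge arrives there on crossing 5 is 4 — never all 5.
So no plan with fewer than 7 crossings exists, and this one achieves 7:
1. Drover goes to the new quay with the base flask and the reducing agent.  [the old quay: the ammonia bottle, the catalyst vial, the fuel sample | the new quay: the base flask, the reducing agent]
2. Drover goes back to the old quay alone.  [the old quay: the ammonia bottle, the catalyst vial, the fuel sample | the new quay: the base flask, the reducing agent]
3. Drover goes to the new quay with the catalyst vial.  [the old quay: the ammonia bottle, the fuel sample | the new quay: the base flask, the catalyst vial, the reducing agent]
4. Drover goes back to the old quay with the base flask.  [the old quay: the ammonia bottle, the base flask, the fuel sample | the new quay: the catalyst vial, the reducing agent]
5. Drover goes to the new quay with the ammonia bottle and the fuel sample.  [the old quay: the base flask | the new quay: the ammonia bottle, the catalyst vial, the fuel sample, the reducing agent]
6. Drover goes back to the old quay with the reducing agent.  [the old quay: the base flask, the reducing agent | the new quay: the ammonia bottle, the catalyst vial, the fuel sample]
7. Drover goes to the new quay with the base flask and the reducing agent.  [the old quay: — | the new quay: the ammonia bottle, the base flask, the catalyst vial, the fuel sample, the reducing agent]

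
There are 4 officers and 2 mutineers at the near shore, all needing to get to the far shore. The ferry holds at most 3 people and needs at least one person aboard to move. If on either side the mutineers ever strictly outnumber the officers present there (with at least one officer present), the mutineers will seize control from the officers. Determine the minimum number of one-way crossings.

Counting alone: each trip to the far shore takes at most 3 across and each return brings at least 1 back, so after t trips out (and t−1 returns) at most 3t − (t−1) of the 6 are across; that first reaches 6 at t = 3, so at least 5 crossings are needed.
The plan below uses exactly 5 crossings, so it is optimal:
1. 2 mutineers → the far shore.  (the near shore: 4O 0M; the far shore: 0O 2M)
2. 1 mutineer ← the near shore.  (the near shore: 4O 1M; the far shore: 0O 1M)
3. 2 officers and 1 mutineer → the far shore.  (the near shore: 2O 0M; the far shore: 2O 2M)
4. 1 mutineer ← the near shore.  (the near shore: 2O 1M; the far shore: 2O 1M)
5. 2 officers and 1 mutineer → the far shore.  (the near shore: 0O 0M; the far shore: 4O 2M)

5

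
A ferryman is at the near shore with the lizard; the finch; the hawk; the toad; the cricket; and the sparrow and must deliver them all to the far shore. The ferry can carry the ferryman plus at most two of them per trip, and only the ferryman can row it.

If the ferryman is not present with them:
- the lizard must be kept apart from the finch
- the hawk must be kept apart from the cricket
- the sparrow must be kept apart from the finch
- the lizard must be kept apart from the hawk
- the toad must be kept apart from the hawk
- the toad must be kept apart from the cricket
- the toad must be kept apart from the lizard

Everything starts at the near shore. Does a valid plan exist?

Whatever the first load, the items left behind include a forbidden pair without the ferryman. No opening move is safe, so no plan exists.

No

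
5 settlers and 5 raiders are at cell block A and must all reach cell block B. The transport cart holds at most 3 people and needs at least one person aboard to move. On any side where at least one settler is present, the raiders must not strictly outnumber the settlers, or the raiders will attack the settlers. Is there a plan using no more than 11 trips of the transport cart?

Yes — this plan uses 11 crossings (≤ 11):
1. 2 raiders → cell block B.  (cell block A: 5S 3R; cell block B: 0S 2R)
2. 1 raider ← cell block A.  (cell block A: 5S 4R; cell block B: 0S 1R)
3. 3 raiders → cell block B.  (cell block A: 5S 1R; cell block B: 0S 4R)
4. 1 raider ← cell block A.  (cell block A: 5S 2R; cell block B: 0S 3R)
5. 3 settlers → cell block B.  (cell block A: 2S 2R; cell block B: 3S 3R)
6. 1 settler and 1 raider ← cell block A.  (cell block A: 3S 3R; cell block B: 2S 2R)
7. 3 settlers → cell block B.  (cell block A: 0S 3R; cell block B: 5S 2R)
8. 1 raider ← cell block A.  (cell block A: 0S 4R; cell block B: 5S 1R)
9. 2 raiders → cell block B.  (cell block A: 0S 2R; cell block B: 5S 3R)
10. 1 raider ← cell block A.  (cell block A: 0S 3R; cell block B: 5S 2R)
11. 3 raiders → cell block B.  (cell block A: 0S 0R; cell block B: 5S 5R)

Yes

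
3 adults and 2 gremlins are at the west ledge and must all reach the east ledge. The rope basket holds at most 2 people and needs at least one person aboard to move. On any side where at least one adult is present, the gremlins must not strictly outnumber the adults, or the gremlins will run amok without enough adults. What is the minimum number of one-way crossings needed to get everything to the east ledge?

7

Counting alone: each trip to the east ledge takes at most 2 across and each return brings at least 1 back, so after t trips out (and t−1 returns) at most 2t − (t−1) of the 5 are across; that first reaches 5 at t = 4, so at least 7 crossings are needed.
The plan below uses exactly 7 crossings, so it is optimal:
1. 2 gremlins → the east ledge.  (the west ledge: 3A 0G; the east ledge: 0A 2G)
2. 1 gremlin ← the west ledge.  (the west ledge: 3A 1G; the east ledge: 0A 1G)
3. 2 adults → the east ledge.  (the west ledge: 1A 1G; the east ledge: 2A 1G)
4. 1 adult ← the west ledge.  (the west ledge: 2A 1G; the east ledge: 1A 1G)
5. 1 adult and 1 gremlin → the east ledge.  (the west ledge: 1A 0G; the east ledge: 2A 2G)
6. 1 gremlin ← the west ledge.  (the west ledge: 1A 1G; the east ledge: 2A 1G)
7. 1 adult and 1 gremlin → the east ledge.  (the west ledge: 0A 0G; the east ledge: 3A 2G)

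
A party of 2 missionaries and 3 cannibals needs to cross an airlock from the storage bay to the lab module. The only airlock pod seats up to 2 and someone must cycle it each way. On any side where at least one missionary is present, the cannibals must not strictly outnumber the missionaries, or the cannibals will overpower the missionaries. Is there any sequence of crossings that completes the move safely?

The cannibals already outnumber the missionaries at the storage bay before anyone moves, so the starting position itself is disallowed.

No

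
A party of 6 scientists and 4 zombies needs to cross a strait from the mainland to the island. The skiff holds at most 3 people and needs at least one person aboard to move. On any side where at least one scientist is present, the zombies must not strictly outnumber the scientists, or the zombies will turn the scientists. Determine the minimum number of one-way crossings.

Counting alone: each trip to the island takes at most 3 across and each return brings at least 1 back, so after t trips out (and t−1 returns) at most 3t − (t−1) of the 10 are across; that first reaches 10 at t = 5, so at least 9 crossings are needed.
The plan below uses exactly 9 crossings, so it is optimal:
1. 2 zombies → the island.  (the mainland: 6S 2Z; the island: 0S 2Z)
2. 1 zombie ← the mainland.  (the mainland: 6S 3Z; the island: 0S 1Z)
3. 3 zombies → the island.  (the mainland: 6S 0Z; the island: 0S 4Z)
4. 1 zombie ← the mainland.  (the mainland: 6S 1Z; the island: 0S 3Z)
5. 3 scientists → the island.  (the mainland: 3S 1Z; the island: 3S 3Z)
6. 1 zombie ← the mainland.  (the mainland: 3S 2Z; the island: 3S 2Z)
7. 1 scientist and 2 zombies → the island.  (the mainland: 2S 0Z; the island: 4S 4Z)
8. 1 zombie ← the mainland.  (the mainland: 2S 1Z; the island: 4S 3Z)
9. 2 scientists and 1 zombie → the island.  (the mainland: 0S 0Z; the island: 6S 4Z)

9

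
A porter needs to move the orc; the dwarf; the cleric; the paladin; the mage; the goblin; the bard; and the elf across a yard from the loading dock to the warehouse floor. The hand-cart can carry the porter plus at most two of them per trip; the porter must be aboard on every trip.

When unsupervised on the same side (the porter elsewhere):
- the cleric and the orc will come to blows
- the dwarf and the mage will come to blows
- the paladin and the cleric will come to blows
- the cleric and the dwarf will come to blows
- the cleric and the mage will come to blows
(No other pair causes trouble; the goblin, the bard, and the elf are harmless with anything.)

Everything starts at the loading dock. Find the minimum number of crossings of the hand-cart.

Counting alone: the porter can take at most 2 across per trip to the warehouse floor, so moving all 8 needs at least 4 loaded trips out, with a return between consecutive ones — at least 7 crossings.
The safety rule pushes this higher. Following every safe sequence of crossings, the most of the 8 that can be at the warehouse floor as the hand-cart arrives there on crossings 7, 9, 11 is 5, 6, 7 respectively — never all 8.
So no plan with fewer than 13 crossings exists, and this one achieves 13:
1. Porter goes to the warehouse floor with the cleric and the dwarf.  [the loading dock: the bard, the elf, the goblin, the mage, the orc, the paladin | the warehouse floor: the cleric, the dwarf]
2. Porter goes back to the loading dock with the dwarf.  [the loading dock: the bard, the dwarf, the elf, the goblin, the mage, the orc, the paladin | the warehouse floor: the cleric]
3. Porter goes to the warehouse floor with the dwarf and the orc.  [the loading dock: the bard, the elf, the goblin, the mage, the paladin | the warehouse floor: the cleric, the dwarf, the orc]
4. Porter goes back to the loading dock with the cleric.  [the loading dock: the bard, the cleric, the elf, the goblin, the mage, the paladin | the warehouse floor: the dwarf, the orc]
5. Porter goes to the warehouse floor with the cleric and the paladin.  [the loading dock: the bard, the elf, the goblin, the mage | the warehouse floor: the cleric, the dwarf, the orc, the paladin]
6. Porter goes back to the loading dock with the cleric.  [the loading dock: the bard, the cleric, the elf, the goblin, the mage | the warehouse floor: the dwarf, the orc, the paladin]
7. Porter goes to the warehouse floor with the cleric and the goblin.  [the loading dock: the bard, the elf, the mage | the warehouse floor: the cleric, the dwarf, the goblin, the orc, the paladin]
8. Porter goes back to the loading dock with the cleric.  [the loading dock: the bard, the cleric, the elf, the mage | the warehouse floor: the dwarf, the goblin, the orc, the paladin]
9. Porter goes to the warehouse floor with the bard and the cleric.  [the loading dock: the elf, the mage | the warehouse floor: the bard, the cleric, the dwarf, the goblin, the orc, the paladin]
10. Porter goes back to the loading dock with the cleric.  [the loading dock: the cleric, the elf, the mage | the warehouse floor: the bard, the dwarf, the goblin, the orc, the paladin]
11. Porter goes to the warehouse floor with the cleric and the elf.  [the loading dock: the mage | the warehouse floor: the bard, the cleric, the dwarf, the elf, the goblin, the orc, the paladin]
12. Porter goes back to the loading dock with the cleric.  [the loading dock: the cleric, the mage | the warehouse floor: the bard, the dwarf, the elf, the goblin, the orc, the paladin]
13. Porter goes to the warehouse floor with the cleric and the mage.  [the loading dock: — | the warehouse floor: the bard, the cleric, the dwarf, the elf, the goblin, the mage, the orc, the paladin]

13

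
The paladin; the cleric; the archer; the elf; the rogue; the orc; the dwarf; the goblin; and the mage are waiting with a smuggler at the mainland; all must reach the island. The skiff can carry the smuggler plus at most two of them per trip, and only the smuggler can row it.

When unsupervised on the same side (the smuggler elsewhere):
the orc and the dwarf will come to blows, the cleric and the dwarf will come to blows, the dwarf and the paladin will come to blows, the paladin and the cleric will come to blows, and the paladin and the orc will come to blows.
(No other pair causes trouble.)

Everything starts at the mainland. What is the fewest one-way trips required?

Counting alone: the smuggler can take at most 2 across per trip to the island, so moving all 9 needs at least 5 loaded trips out, with a return between consecutive ones — at least 9 crossings.
The safety rule pushes this higher. Following every safe sequence of crossings, the most of the 9 that can be at the island as the skiff arrives there on crossings 9, 11, 13 is 6, 7, 8 respectively — never all 9.
So no plan with fewer than 15 crossings exists, and this one achieves 15:
1. Smuggler goes to the island with the dwarf and the paladin.  [the mainland: the archer, the cleric, the elf, the goblin, the mage, the orc, the rogue | the island: the dwarf, the paladin]
2. Smuggler goes back to the mainland with the paladin.  [the mainland: the archer, the cleric, the elf, the goblin, the mage, the orc, the paladin, the rogue | the island: the dwarf]
3. Smuggler goes to the island with the archer and the paladin.  [the mainland: the cleric, the elf, the goblin, the mage, the orc, the rogue | the island: the archer, the dwarf, the paladin]
4. Smuggler goes back to the mainland with the paladin.  [the mainland: the cleric, the elf, the goblin, the mage, the orc, the paladin, the rogue | the island: the archer, the dwarf]
5. Smuggler goes to the island with the elf and the paladin.  [the mainland: the cleric, the goblin, the mage, the orc, the rogue | the island: the archer, the dwarf, the elf, the paladin]
6. Smuggler goes back to the mainland with the paladin.  [the mainland: the cleric, the goblin, the mage, the orc, the paladin, the rogue | the island: the archer, the dwarf, the elf]
7. Smuggler goes to the island with the paladin and the rogue.  [the mainland: the cleric, the goblin, the mage, the orc | the island: the archer, the dwarf, the elf, the paladin, the rogue]
8. Smuggler goes back to the mainland with the paladin.  [the mainland: the cleric, the goblin, the mage, the orc, the paladin | the island: the archer, the dwarf, the elf, the rogue]
9. Smuggler goes to the island with the goblin and the paladin.  [the mainland: the cleric, the mage, the orc | the island: the archer, the dwarf, the elf, the goblin, the paladin, the rogue]
10. Smuggler goes back to the mainland with the paladin.  [the mainland: the cleric, the mage, the orc, the paladin | the island: the archer, the dwarf, the elf, the goblin, the rogue]
11. Smuggler goes to the island with the mage and the paladin.  [the mainland: the cleric, the orc | the island: the archer, the dwarf, the elf, the goblin, the mage, the paladin, the rogue]
12. Smuggler goes back to the mainland with the paladin.  [the mainland: the cleric, the orc, the paladin | the island: the archer, the dwarf, the elf, the goblin, the mage, the rogue]
13. Smuggler goes to the island with the cleric and the orc.  [the mainland: the paladin | the island: the archer, the cleric, the dwarf, the elf, the goblin, the mage, the orc, the rogue]
14. Smuggler goes back to the mainland with the dwarf.  [the mainland: the dwarf, the paladin | the island: the archer, the cleric, the elf, the goblin, the mage, the orc, the rogue]
15. Smuggler goes to the island with the dwarf and the paladin.  [the mainland: — | the island: the archer, the cleric, the dwarf, the elf, the goblin, the mage, the orc, the paladin, the rogue]

15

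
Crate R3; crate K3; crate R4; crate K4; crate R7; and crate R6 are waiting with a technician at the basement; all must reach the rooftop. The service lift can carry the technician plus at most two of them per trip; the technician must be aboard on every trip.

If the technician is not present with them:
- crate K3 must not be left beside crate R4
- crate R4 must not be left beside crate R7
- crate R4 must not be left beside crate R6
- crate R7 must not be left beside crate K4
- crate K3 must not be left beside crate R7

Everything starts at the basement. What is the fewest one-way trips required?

Counting alone: the technician can take at most 2 across per trip to the rooftop, so moving all 6 needs at least 3 loaded trips out, with a return between consecutive ones — at least 5 crossings.
The safety rule pushes this higher. Following every safe sequence of crossings, the most of the 6 that can be at the rooftop as the service lift arrives there on crossings 5, 7 is 4, 5 respectively — never all 6.
So no plan with fewer than 9 crossings exists, and this one achieves 9:
1. Technician goes to the rooftop with crate R4 and crate R7.
2. Technician goes back to the basement with crate R4.
3. Technician goes to the rooftop with crate R3 and crate R4.
4. Technician goes back to the basement with crate R4.
5. Technician goes to the rooftop with crate K3 and crate R6.
6. Technician goes back to the basement with crate K3.
7. Technician goes to the rooftop with crate K3 and crate K4.
8. Technician goes back to the basement with crate R7.
9. Technician goes to the rooftop with crate R4 and crate R7.

9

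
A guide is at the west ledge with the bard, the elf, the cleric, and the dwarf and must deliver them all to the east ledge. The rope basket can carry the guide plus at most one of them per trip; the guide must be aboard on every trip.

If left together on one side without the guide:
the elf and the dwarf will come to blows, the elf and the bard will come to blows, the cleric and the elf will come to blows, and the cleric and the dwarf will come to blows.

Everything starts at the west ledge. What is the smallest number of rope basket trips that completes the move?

impossible

Whatever the first load, the items left behind include a forbidden pair without the guide. No opening move is safe, so no plan exists.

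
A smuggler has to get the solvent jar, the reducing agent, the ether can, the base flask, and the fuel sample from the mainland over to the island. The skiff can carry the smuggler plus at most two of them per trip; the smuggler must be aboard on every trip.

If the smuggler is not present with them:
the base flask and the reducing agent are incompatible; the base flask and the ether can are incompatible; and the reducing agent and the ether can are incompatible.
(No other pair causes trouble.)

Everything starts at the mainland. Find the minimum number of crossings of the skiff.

7

Counting alone: the smuggler can take at most 2 across per trip to the island, so moving all 5 needs at least 3 loaded trips out, with a return between consecutive ones — at least 5 crossings.
The safety rule pushes this higher. Following every safe sequence of crossings, the most of the 5 that can be at the island as the skiff arrives there on crossing 5 is 4 — never all 5.
So no plan with fewer than 7 crossings exists, and this one achieves 7:
1. Smuggler goes to the island with the ether can and the reducing agent.  [the mainland: the base flask, the fuel sample, the solvent jar | the island: the ether can, the reducing agent]
2. Smuggler goes back to the mainland with the reducing agent.  [the mainland: the base flask, the fuel sample, the reducing agent, the solvent jar | the island: the ether can]
3. Smuggler goes to the island with the reducing agent and the solvent jar.  [the mainland: the base flask, the fuel sample | the island: the ether can, the reducing agent, the solvent jar]
4. Smuggler goes back to the mainland with the reducing agent.  [the mainland: the base flask, the fuel sample, the reducing agent | the island: the ether can, the solvent jar]
5. Smuggler goes to the island with the fuel sample and the reducing agent.  [the mainland: the base flask | the island: the ether can, the fuel sample, the reducing agent, the solvent jar]
6. Smuggler goes back to the mainland with the reducing agent.  [the mainland: the base flask, the reducing agent | the island: the ether can, the fuel sample, the solvent jar]
7. Smuggler goes to the island with the base flask and the reducing agent.  [the mainland: — | the island: the base flask, the ether can, the fuel sample, the reducing agent, the solvent jar]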